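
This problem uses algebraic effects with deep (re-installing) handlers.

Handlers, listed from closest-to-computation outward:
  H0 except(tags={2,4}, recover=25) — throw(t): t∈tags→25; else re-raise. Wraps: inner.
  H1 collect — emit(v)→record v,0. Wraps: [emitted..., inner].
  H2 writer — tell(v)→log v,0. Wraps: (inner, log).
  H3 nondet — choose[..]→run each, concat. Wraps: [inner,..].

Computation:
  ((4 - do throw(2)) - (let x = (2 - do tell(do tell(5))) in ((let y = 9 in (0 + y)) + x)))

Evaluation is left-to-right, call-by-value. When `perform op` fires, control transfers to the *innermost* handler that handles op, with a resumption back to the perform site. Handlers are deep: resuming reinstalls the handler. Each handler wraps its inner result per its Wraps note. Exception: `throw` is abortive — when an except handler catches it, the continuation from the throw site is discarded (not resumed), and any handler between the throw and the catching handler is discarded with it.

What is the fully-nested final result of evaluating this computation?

Answer: [([25], ())]

Working:
throw(2) @ H0 caught ⇒ 25
H1 returns [25]
H2 returns ([25], ())
H3 returns [([25], ())]
= [([25], ())]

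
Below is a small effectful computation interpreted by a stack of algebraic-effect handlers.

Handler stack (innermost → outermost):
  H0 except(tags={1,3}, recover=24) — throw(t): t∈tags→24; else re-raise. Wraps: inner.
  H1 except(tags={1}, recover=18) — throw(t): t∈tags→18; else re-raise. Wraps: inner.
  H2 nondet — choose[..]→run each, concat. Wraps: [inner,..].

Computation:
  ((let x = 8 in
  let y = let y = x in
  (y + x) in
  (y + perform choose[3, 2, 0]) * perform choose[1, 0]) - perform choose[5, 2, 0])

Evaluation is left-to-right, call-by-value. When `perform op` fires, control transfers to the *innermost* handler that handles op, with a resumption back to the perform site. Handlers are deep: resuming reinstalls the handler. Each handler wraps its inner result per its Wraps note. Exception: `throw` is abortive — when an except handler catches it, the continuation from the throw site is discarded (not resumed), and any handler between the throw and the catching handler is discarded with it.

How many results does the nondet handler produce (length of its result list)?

Step-by-step:
choose[3, 2, 0] @ H2
  branch[0] choose=3:
    choose[1, 0] @ H2
      branch[0] choose=1:
        choose[5, 2, 0] @ H2
          branch[0] choose=5:
            H0 returns 14
            H1 returns 14
            H2 returns [14]
          branch[1] choose=2:
            H0 returns 17
            H1 returns 17
            H2 returns [17]
          branch[2] choose=0:
            H0 returns 19
            H1 returns 19
            H2 returns [19]
      branch[1] choose=0:
        choose[5, 2, 0] @ H2
          branch[0] choose=5:
            H0 returns -5
            H1 returns -5
            H2 returns [-5]
          branch[1] choose=2:
            H0 returns -2
            H1 returns -2
            H2 returns [-2]
          branch[2] choose=0:
            H0 returns 0
            H1 returns 0
            H2 returns [0]
  branch[1] choose=2:
    choose[1, 0] @ H2
      branch[0] choose=1:
        choose[5, 2, 0] @ H2
          branch[0] choose=5:
            H0 returns 13
            H1 returns 13
            H2 returns [13]
          branch[1] choose=2:
            H0 returns 16
            H1 returns 16
            H2 returns [16]
          branch[2] choose=0:
            H0 returns 18
            H1 returns 18
            H2 returns [18]
      branch[1] choose=0:
        choose[5, 2, 0] @ H2
          branch[0] choose=5:
            H0 returns -5
            H1 returns -5
            H2 returns [-5]
          branch[1] choose=2:
            H0 returns -2
            H1 returns -2
            H2 returns [-2]
          branch[2] choose=0:
            H0 returns 0
            H1 returns 0
            H2 returns [0]
  branch[2] choose=0:
    choose[1, 0] @ H2
      branch[0] choose=1:
        choose[5, 2, 0] @ H2
          branch[0] choose=5:
            H0 returns 11
            H1 returns 11
            H2 returns [11]
          branch[1] choose=2:
            H0 returns 14
            H1 returns 14
            H2 returns [14]
          branch[2] choose=0:
            H0 returns 16
            H1 returns 16
            H2 returns [16]
      branch[1] choose=0:
        choose[5, 2, 0] @ H2
          branch[0] choose=5:
            H0 returns -5
            H1 returns -5
            H2 returns [-5]
          branch[1] choose=2:
            H0 returns -2
            H1 returns -2
            H2 returns [-2]
          branch[2] choose=0:
            H0 returns 0
            H1 returns 0
            H2 returns [0]
= [14, 17, 19, -5, -2, 0, 13, 16, 18, -5, -2, 0, 11, 14, 16, -5, -2, 0]

Answer: 18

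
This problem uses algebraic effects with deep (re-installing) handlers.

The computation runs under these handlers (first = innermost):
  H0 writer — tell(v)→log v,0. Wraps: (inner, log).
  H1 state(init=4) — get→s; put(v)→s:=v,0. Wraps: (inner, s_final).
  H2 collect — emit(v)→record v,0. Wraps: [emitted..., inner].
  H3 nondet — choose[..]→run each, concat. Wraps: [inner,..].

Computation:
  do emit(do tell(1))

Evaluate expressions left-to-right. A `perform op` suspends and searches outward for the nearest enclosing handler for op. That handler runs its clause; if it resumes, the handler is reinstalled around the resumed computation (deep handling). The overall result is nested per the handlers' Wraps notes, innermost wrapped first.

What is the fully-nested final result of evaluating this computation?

Working:
tell(1) @ H0 ⇒ log+=1
emit(0) @ H2 ⇒ out+=0
H0 returns (0, (1))
H1 returns ((0, (1)), 4)
H2 returns [0, ((0, (1)), 4)]
H3 returns [[0, ((0, (1)), 4)]]
= [[0, ((0, (1)), 4)]]

Answer: [[0, ((0, (1)), 4)]]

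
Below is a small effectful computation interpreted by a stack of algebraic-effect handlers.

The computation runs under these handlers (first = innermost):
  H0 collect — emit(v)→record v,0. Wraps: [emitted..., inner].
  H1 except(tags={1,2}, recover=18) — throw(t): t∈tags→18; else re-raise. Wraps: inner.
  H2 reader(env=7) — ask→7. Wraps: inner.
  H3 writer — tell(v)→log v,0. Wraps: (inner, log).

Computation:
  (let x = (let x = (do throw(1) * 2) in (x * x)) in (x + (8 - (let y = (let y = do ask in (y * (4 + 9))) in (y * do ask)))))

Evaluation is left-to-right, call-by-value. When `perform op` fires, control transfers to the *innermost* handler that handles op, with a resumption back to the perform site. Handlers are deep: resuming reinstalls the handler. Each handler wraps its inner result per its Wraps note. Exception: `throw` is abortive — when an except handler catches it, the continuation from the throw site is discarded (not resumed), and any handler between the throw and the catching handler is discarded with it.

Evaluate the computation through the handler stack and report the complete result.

Evaluation trace:
throw(1) @ H1 caught ⇒ 18
H2 returns 18
H3 returns (18, ())
= (18, ())

Answer: (18, ())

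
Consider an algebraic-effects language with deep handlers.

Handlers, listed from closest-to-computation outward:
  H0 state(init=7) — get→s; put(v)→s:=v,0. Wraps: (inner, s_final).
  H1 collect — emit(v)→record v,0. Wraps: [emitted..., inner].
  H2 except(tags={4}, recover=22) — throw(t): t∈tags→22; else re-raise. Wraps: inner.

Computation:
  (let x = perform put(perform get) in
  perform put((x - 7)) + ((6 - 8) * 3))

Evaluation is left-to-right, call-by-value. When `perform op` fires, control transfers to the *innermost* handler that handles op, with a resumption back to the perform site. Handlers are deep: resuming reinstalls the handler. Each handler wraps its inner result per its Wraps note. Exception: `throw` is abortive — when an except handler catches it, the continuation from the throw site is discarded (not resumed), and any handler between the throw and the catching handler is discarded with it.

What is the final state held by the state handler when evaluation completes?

Answer: -7

Working:
get @ H0 ⇒ 7
put(7) @ H0 ⇒ s:=7
put(-7) @ H0 ⇒ s:=-7
H0 returns (-6, -7)
H1 returns [(-6, -7)]
H2 returns [(-6, -7)]
= [(-6, -7)]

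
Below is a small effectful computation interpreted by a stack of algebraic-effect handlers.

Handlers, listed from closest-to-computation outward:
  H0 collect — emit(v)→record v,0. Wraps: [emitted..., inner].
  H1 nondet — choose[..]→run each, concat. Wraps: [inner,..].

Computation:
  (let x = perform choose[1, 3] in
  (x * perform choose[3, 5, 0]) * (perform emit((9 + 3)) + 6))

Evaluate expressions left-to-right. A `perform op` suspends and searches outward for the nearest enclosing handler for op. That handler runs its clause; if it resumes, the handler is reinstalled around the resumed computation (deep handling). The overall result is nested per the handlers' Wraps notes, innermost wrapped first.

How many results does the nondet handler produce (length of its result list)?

Answer: 6

Working:
choose[1, 3] @ H1
  branch[0] choose=1:
    choose[3, 5, 0] @ H1
      branch[0] choose=3:
        emit(12) @ H0 ⇒ out+=12
        H0 returns [12, 18]
        H1 returns [[12, 18]]
      branch[1] choose=5:
        emit(12) @ H0 ⇒ out+=12
        H0 returns [12, 30]
        H1 returns [[12, 30]]
      branch[2] choose=0:
        emit(12) @ H0 ⇒ out+=12
        H0 returns [12, 0]
        H1 returns [[12, 0]]
  branch[1] choose=3:
    choose[3, 5, 0] @ H1
      branch[0] choose=3:
        emit(12) @ H0 ⇒ out+=12
        H0 returns [12, 54]
        H1 returns [[12, 54]]
      branch[1] choose=5:
        emit(12) @ H0 ⇒ out+=12
        H0 returns [12, 90]
        H1 returns [[12, 90]]
      branch[2] choose=0:
        emit(12) @ H0 ⇒ out+=12
        H0 returns [12, 0]
        H1 returns [[12, 0]]
= [[12, 18], [12, 30], [12, 0], [12, 54], [12, 90], [12, 0]]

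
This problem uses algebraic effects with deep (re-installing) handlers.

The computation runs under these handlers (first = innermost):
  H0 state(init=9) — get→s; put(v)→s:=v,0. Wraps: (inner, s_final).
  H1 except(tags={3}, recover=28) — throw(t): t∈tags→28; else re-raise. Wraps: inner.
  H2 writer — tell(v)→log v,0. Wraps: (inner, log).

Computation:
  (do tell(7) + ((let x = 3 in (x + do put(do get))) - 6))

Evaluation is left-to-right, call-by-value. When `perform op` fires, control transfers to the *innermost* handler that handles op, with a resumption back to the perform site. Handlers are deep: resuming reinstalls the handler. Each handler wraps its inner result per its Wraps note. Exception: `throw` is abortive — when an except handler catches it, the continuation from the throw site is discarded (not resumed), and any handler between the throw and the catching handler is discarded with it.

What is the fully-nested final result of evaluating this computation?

Answer: ((-3, 9), (7))

Step-by-step:
tell(7) @ H2 ⇒ log+=7
get @ H0 ⇒ 9
put(9) @ H0 ⇒ s:=9
H0 returns (-3, 9)
H1 returns (-3, 9)
H2 returns ((-3, 9), (7))
= ((-3, 9), (7))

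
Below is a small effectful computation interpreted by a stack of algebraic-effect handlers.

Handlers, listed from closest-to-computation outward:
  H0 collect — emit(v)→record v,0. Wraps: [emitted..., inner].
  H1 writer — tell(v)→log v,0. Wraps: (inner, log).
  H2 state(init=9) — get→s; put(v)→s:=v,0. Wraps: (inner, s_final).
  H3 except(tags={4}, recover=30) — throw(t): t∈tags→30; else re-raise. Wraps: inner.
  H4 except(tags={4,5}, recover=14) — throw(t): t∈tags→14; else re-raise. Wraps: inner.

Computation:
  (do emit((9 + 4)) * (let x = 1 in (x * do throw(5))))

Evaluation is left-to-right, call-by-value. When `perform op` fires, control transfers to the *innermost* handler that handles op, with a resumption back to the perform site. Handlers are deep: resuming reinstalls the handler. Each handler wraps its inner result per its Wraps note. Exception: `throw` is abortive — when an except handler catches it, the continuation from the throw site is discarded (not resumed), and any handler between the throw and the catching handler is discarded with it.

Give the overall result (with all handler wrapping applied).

Answer: 14

Evaluation trace:
emit(13) @ H0 ⇒ out+=13
throw(5) @ H3 re-raised
throw(5) @ H4 caught ⇒ 14
= 14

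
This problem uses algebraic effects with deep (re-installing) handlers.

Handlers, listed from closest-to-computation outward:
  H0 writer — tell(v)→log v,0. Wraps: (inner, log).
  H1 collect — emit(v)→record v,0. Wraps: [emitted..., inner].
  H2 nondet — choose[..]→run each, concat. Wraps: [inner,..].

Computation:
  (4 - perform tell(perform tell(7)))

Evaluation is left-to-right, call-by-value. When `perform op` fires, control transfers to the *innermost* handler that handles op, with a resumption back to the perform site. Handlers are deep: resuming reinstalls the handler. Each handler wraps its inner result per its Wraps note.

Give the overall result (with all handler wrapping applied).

Working:
tell(7) @ H0 ⇒ log+=7
tell(0) @ H0 ⇒ log+=0
H0 returns (4, (7, 0))
H1 returns [(4, (7, 0))]
H2 returns [[(4, (7, 0))]]
= [[(4, (7, 0))]]

Answer: [[(4, (7, 0))]]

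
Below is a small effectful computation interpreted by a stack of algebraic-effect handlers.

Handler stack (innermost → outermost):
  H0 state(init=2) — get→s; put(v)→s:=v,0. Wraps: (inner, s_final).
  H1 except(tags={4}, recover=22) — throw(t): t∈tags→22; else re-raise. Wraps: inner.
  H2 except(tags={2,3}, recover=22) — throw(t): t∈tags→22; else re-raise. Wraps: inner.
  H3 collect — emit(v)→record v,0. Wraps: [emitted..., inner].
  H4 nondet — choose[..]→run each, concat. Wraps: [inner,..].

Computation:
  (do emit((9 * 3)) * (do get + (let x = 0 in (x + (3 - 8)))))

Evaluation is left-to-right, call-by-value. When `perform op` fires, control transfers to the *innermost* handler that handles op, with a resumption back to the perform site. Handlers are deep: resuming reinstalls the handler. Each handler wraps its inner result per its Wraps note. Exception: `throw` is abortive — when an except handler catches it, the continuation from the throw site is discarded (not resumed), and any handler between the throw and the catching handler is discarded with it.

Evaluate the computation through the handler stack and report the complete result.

Working:
emit(27) @ H3 ⇒ out+=27
get @ H0 ⇒ 2
H0 returns (0, 2)
H1 returns (0, 2)
H2 returns (0, 2)
H3 returns [27, (0, 2)]
H4 returns [[27, (0, 2)]]
= [[27, (0, 2)]]

Answer: [[27, (0, 2)]]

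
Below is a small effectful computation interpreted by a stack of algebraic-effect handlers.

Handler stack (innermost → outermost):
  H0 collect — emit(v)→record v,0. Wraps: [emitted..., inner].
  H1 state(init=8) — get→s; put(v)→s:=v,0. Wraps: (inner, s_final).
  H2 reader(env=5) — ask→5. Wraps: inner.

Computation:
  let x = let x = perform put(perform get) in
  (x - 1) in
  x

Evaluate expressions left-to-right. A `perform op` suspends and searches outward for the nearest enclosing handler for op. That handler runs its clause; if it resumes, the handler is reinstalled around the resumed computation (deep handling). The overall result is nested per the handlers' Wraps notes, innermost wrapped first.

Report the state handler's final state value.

Answer: 8

Evaluation trace:
get @ H1 ⇒ 8
put(8) @ H1 ⇒ s:=8
H0 returns [-1]
H1 returns ([-1], 8)
H2 returns ([-1], 8)
= ([-1], 8)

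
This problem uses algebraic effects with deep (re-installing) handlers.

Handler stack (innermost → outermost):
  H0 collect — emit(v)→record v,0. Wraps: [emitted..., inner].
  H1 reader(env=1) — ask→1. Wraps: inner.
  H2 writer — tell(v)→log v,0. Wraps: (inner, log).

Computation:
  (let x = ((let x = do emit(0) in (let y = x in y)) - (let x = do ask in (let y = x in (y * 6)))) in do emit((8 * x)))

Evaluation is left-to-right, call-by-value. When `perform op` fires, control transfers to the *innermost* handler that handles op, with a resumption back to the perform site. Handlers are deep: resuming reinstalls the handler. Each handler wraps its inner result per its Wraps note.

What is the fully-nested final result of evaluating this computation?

Working:
emit(0) @ H0 ⇒ out+=0
ask @ H1 ⇒ 1
emit(-48) @ H0 ⇒ out+=-48
H0 returns [0, -48, 0]
H1 returns [0, -48, 0]
H2 returns ([0, -48, 0], ())
= ([0, -48, 0], ())

Answer: ([0, -48, 0], ())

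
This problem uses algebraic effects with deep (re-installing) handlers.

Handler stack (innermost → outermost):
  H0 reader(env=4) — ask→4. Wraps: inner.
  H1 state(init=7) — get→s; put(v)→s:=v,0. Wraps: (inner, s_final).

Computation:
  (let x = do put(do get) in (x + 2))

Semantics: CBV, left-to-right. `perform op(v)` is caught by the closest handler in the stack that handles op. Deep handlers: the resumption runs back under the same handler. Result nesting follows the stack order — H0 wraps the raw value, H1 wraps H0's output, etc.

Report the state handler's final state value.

Answer: 7

Evaluation trace:
get @ H1 ⇒ 7
put(7) @ H1 ⇒ s:=7
H0 returns 2
H1 returns (2, 7)
= (2, 7)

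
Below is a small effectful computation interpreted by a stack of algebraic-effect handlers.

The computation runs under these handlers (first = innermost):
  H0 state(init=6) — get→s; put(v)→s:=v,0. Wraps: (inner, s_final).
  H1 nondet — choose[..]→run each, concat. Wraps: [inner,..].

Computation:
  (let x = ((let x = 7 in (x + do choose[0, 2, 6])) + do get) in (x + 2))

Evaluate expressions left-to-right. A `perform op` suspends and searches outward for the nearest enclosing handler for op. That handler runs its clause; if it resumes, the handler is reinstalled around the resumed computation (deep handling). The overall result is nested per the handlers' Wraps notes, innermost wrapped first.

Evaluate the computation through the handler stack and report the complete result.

Answer: [(15, 6), (17, 6), (21, 6)]

Working:
choose[0, 2, 6] @ H1
  branch[0] choose=0:
    get @ H0 ⇒ 6
    H0 returns (15, 6)
    H1 returns [(15, 6)]
  branch[1] choose=2:
    get @ H0 ⇒ 6
    H0 returns (17, 6)
    H1 returns [(17, 6)]
  branch[2] choose=6:
    get @ H0 ⇒ 6
    H0 returns (21, 6)
    H1 returns [(21, 6)]
= [(15, 6), (17, 6), (21, 6)]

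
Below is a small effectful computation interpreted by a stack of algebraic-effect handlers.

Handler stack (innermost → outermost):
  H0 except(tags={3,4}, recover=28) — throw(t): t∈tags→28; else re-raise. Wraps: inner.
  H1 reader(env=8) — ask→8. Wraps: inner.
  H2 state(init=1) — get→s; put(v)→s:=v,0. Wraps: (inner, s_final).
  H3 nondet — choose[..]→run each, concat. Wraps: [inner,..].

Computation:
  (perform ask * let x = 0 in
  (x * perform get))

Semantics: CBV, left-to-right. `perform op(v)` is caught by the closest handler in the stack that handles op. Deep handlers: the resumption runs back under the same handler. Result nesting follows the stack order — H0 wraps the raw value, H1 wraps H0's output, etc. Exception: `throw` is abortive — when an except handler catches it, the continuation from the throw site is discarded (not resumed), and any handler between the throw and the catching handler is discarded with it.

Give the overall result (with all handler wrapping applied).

Working:
ask @ H1 ⇒ 8
get @ H2 ⇒ 1
H0 returns 0
H1 returns 0
H2 returns (0, 1)
H3 returns [(0, 1)]
= [(0, 1)]

Answer: [(0, 1)]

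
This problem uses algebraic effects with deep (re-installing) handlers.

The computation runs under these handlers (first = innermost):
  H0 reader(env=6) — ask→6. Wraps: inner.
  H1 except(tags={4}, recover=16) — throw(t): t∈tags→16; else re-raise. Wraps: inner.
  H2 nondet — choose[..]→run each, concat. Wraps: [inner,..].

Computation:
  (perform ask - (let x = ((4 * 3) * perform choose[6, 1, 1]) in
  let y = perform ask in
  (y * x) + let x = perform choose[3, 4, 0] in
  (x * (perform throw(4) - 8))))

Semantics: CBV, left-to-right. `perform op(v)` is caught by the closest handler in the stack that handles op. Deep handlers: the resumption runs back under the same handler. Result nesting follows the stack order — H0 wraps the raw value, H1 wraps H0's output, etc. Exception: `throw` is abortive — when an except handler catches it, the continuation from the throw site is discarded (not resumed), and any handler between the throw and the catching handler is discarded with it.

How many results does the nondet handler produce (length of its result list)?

Evaluation trace:
ask @ H0 ⇒ 6
choose[6, 1, 1] @ H2
  branch[0] choose=6:
    ask @ H0 ⇒ 6
    choose[3, 4, 0] @ H2
      branch[0] choose=3:
        throw(4) @ H1 caught ⇒ 16
        H2 returns [16]
      branch[1] choose=4:
        throw(4) @ H1 caught ⇒ 16
        H2 returns [16]
      branch[2] choose=0:
        throw(4) @ H1 caught ⇒ 16
        H2 returns [16]
  branch[1] choose=1:
    ask @ H0 ⇒ 6
    choose[3, 4, 0] @ H2
      branch[0] choose=3:
        throw(4) @ H1 caught ⇒ 16
        H2 returns [16]
      branch[1] choose=4:
        throw(4) @ H1 caught ⇒ 16
        H2 returns [16]
      branch[2] choose=0:
        throw(4) @ H1 caught ⇒ 16
        H2 returns [16]
  branch[2] choose=1:
    ask @ H0 ⇒ 6
    choose[3, 4, 0] @ H2
      branch[0] choose=3:
        throw(4) @ H1 caught ⇒ 16
        H2 returns [16]
      branch[1] choose=4:
        throw(4) @ H1 caught ⇒ 16
        H2 returns [16]
      branch[2] choose=0:
        throw(4) @ H1 caught ⇒ 16
        H2 returns [16]
= [16, 16, 16, 16, 16, 16, 16, 16, 16]

Answer: 9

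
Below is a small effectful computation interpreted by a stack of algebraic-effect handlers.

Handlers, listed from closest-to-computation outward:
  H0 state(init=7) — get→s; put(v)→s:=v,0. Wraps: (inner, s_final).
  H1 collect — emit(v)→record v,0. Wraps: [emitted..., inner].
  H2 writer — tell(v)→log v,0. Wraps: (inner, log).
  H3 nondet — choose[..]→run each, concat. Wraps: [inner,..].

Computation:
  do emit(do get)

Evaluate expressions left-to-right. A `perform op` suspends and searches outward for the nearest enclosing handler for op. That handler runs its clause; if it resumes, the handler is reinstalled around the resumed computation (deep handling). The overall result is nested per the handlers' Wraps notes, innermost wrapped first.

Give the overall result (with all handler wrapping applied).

Step-by-step:
get @ H0 ⇒ 7
emit(7) @ H1 ⇒ out+=7
H0 returns (0, 7)
H1 returns [7, (0, 7)]
H2 returns ([7, (0, 7)], ())
H3 returns [([7, (0, 7)], ())]
= [([7, (0, 7)], ())]

Answer: [([7, (0, 7)], ())]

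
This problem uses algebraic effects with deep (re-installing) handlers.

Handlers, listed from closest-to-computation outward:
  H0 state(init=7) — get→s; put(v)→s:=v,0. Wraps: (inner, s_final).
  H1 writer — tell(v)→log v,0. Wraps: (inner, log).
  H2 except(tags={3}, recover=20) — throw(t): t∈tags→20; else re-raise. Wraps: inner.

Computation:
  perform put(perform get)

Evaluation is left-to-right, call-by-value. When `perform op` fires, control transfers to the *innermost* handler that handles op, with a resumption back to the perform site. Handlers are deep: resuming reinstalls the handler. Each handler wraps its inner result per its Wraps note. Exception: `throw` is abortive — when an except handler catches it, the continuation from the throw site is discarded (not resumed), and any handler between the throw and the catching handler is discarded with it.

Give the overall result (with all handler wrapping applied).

Step-by-step:
get @ H0 ⇒ 7
put(7) @ H0 ⇒ s:=7
H0 returns (0, 7)
H1 returns ((0, 7), ())
H2 returns ((0, 7), ())
= ((0, 7), ())

Answer: ((0, 7), ())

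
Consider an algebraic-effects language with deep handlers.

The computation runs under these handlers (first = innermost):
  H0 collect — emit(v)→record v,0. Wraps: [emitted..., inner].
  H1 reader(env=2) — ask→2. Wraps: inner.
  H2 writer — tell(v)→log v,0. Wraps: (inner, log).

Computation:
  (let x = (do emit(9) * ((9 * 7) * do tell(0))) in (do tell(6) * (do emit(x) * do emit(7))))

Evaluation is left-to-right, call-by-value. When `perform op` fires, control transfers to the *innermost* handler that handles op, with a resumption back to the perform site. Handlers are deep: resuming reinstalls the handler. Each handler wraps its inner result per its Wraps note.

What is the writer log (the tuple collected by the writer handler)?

Step-by-step:
emit(9) @ H0 ⇒ out+=9
tell(0) @ H2 ⇒ log+=0
tell(6) @ H2 ⇒ log+=6
emit(0) @ H0 ⇒ out+=0
emit(7) @ H0 ⇒ out+=7
H0 returns [9, 0, 7, 0]
H1 returns [9, 0, 7, 0]
H2 returns ([9, 0, 7, 0], (0, 6))
= ([9, 0, 7, 0], (0, 6))

Answer: (0, 6)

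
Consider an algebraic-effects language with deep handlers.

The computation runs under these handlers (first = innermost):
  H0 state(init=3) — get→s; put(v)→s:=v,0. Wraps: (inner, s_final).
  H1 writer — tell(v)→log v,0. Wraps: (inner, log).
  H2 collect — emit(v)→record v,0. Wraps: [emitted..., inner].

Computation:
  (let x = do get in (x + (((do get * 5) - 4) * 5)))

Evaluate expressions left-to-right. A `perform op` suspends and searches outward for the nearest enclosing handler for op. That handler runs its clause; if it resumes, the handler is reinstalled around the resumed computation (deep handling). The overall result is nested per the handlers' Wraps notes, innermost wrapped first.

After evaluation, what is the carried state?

Answer: 3

Working:
get @ H0 ⇒ 3
get @ H0 ⇒ 3
H0 returns (58, 3)
H1 returns ((58, 3), ())
H2 returns [((58, 3), ())]
= [((58, 3), ())]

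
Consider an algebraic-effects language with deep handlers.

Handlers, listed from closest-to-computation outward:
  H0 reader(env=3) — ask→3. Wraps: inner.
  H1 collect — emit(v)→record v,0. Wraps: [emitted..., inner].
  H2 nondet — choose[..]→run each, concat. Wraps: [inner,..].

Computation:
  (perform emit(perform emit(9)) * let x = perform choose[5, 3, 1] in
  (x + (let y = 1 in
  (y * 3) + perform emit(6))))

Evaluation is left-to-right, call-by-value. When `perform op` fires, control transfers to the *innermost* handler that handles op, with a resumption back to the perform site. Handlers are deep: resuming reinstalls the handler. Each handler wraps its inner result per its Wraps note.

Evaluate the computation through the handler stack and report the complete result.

Answer: [[9, 0, 6, 0], [9, 0, 6, 0], [9, 0, 6, 0]]

Step-by-step:
emit(9) @ H1 ⇒ out+=9
emit(0) @ H1 ⇒ out+=0
choose[5, 3, 1] @ H2
  branch[0] choose=5:
    emit(6) @ H1 ⇒ out+=6
    H0 returns 0
    H1 returns [9, 0, 6, 0]
    H2 returns [[9, 0, 6, 0]]
  branch[1] choose=3:
    emit(6) @ H1 ⇒ out+=6
    H0 returns 0
    H1 returns [9, 0, 6, 0]
    H2 returns [[9, 0, 6, 0]]
  branch[2] choose=1:
    emit(6) @ H1 ⇒ out+=6
    H0 returns 0
    H1 returns [9, 0, 6, 0]
    H2 returns [[9, 0, 6, 0]]
= [[9, 0, 6, 0], [9, 0, 6, 0], [9, 0, 6, 0]]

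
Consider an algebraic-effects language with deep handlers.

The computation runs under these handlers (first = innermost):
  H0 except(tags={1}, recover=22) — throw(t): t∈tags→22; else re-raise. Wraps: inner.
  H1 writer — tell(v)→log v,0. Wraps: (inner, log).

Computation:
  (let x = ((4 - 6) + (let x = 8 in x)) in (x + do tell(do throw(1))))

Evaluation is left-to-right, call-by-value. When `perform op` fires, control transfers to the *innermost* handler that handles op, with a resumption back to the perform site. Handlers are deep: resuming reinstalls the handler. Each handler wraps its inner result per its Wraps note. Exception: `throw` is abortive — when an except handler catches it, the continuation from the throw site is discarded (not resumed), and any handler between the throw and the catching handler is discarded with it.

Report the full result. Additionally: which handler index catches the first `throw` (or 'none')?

Answer: (22, ()) ; first throw caught by: H0

Evaluation trace:
throw(1) @ H0 caught ⇒ 22
H1 returns (22, ())
= (22, ())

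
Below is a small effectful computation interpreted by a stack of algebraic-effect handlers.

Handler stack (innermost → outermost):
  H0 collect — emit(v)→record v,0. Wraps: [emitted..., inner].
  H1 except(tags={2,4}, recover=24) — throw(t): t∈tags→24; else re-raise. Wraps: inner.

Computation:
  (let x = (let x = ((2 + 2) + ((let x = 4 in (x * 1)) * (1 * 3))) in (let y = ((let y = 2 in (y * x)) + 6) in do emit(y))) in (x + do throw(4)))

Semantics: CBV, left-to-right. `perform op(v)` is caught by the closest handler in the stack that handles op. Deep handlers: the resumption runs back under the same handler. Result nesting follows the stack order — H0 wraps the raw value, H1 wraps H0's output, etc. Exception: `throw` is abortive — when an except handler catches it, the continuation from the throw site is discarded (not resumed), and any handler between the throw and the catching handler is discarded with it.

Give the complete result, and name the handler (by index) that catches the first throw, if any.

Working:
emit(38) @ H0 ⇒ out+=38
throw(4) @ H1 caught ⇒ 24
= 24

Answer: 24 ; first throw caught by: H1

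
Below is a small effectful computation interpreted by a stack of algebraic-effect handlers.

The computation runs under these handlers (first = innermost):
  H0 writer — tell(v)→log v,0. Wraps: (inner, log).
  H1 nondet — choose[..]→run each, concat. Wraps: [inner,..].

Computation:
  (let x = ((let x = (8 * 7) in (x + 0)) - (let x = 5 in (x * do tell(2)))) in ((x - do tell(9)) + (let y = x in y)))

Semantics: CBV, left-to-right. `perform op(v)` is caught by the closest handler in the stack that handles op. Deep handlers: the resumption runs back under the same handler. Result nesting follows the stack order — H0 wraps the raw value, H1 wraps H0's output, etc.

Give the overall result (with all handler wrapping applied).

Evaluation trace:
tell(2) @ H0 ⇒ log+=2
tell(9) @ H0 ⇒ log+=9
H0 returns (112, (2, 9))
H1 returns [(112, (2, 9))]
= [(112, (2, 9))]

Answer: [(112, (2, 9))]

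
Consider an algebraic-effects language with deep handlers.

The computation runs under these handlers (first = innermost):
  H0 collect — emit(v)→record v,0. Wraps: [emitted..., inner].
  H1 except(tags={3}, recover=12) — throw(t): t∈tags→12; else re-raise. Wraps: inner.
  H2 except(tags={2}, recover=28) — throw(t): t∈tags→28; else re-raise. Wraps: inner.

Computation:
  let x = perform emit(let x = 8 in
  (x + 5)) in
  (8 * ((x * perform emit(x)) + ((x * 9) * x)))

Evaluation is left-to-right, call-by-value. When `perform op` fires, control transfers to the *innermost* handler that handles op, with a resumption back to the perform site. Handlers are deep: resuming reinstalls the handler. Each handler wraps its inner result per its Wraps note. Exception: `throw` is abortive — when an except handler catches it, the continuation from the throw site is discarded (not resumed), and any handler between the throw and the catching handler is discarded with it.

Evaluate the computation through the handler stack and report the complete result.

Answer: [13, 0, 0]

Evaluation trace:
emit(13) @ H0 ⇒ out+=13
emit(0) @ H0 ⇒ out+=0
H0 returns [13, 0, 0]
H1 returns [13, 0, 0]
H2 returns [13, 0, 0]
= [13, 0, 0]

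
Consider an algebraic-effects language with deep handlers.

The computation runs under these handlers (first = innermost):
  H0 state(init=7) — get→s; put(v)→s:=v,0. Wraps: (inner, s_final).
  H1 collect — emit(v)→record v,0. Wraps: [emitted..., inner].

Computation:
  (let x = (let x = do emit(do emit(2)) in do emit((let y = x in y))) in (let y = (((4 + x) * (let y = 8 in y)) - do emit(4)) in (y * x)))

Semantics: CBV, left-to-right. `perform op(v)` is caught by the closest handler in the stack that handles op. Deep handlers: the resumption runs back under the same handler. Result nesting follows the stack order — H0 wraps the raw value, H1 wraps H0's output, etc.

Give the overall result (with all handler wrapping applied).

Step-by-step:
emit(2) @ H1 ⇒ out+=2
emit(0) @ H1 ⇒ out+=0
emit(0) @ H1 ⇒ out+=0
emit(4) @ H1 ⇒ out+=4
H0 returns (0, 7)
H1 returns [2, 0, 0, 4, (0, 7)]
= [2, 0, 0, 4, (0, 7)]

Answer: [2, 0, 0, 4, (0, 7)]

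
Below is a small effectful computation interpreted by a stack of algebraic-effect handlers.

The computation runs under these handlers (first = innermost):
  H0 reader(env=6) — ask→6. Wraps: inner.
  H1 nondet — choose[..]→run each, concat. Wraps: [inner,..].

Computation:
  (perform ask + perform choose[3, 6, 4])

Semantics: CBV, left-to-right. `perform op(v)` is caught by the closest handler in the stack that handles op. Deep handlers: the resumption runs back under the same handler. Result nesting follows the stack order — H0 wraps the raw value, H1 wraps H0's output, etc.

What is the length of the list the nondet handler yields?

Answer: 3

Working:
ask @ H0 ⇒ 6
choose[3, 6, 4] @ H1
  branch[0] choose=3:
    H0 returns 9
    H1 returns [9]
  branch[1] choose=6:
    H0 returns 12
    H1 returns [12]
  branch[2] choose=4:
    H0 returns 10
    H1 returns [10]
= [9, 12, 10]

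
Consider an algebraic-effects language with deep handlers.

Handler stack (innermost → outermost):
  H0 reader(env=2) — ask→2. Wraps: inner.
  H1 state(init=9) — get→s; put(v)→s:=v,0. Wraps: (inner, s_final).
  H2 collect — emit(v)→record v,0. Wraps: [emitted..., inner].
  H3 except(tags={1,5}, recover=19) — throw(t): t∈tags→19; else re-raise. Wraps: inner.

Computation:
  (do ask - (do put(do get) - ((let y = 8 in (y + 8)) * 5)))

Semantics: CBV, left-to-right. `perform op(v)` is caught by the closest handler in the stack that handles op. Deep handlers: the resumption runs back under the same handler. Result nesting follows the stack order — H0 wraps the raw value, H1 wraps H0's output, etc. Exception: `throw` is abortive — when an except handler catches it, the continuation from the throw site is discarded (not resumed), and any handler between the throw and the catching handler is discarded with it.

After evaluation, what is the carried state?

Answer: 9

Step-by-step:
ask @ H0 ⇒ 2
get @ H1 ⇒ 9
put(9) @ H1 ⇒ s:=9
H0 returns 82
H1 returns (82, 9)
H2 returns [(82, 9)]
H3 returns [(82, 9)]
= [(82, 9)]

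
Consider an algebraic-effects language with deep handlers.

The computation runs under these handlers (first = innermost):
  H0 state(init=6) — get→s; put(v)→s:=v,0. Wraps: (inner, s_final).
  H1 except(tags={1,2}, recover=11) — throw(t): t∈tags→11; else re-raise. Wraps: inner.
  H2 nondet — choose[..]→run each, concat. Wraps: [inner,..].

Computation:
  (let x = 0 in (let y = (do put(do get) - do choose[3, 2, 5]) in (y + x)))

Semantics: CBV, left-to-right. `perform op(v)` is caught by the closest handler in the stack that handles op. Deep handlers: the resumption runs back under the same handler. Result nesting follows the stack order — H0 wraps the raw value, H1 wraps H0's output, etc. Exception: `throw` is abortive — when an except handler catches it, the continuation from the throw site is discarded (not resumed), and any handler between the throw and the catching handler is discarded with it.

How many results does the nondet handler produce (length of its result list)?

Working:
get @ H0 ⇒ 6
put(6) @ H0 ⇒ s:=6
choose[3, 2, 5] @ H2
  branch[0] choose=3:
    H0 returns (-3, 6)
    H1 returns (-3, 6)
    H2 returns [(-3, 6)]
  branch[1] choose=2:
    H0 returns (-2, 6)
    H1 returns (-2, 6)
    H2 returns [(-2, 6)]
  branch[2] choose=5:
    H0 returns (-5, 6)
    H1 returns (-5, 6)
    H2 returns [(-5, 6)]
= [(-3, 6), (-2, 6), (-5, 6)]

Answer: 3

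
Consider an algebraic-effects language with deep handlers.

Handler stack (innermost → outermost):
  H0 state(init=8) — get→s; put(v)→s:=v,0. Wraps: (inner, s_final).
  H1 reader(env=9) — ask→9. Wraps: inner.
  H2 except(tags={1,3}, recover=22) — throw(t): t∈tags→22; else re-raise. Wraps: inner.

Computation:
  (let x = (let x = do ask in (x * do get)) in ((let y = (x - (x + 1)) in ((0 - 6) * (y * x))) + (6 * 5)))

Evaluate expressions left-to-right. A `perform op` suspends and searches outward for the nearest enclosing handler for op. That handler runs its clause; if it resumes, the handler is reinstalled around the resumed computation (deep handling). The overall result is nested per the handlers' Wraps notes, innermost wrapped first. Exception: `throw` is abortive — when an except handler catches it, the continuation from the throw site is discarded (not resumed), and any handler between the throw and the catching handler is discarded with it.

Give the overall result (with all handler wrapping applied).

Answer: (462, 8)

Step-by-step:
ask @ H1 ⇒ 9
get @ H0 ⇒ 8
H0 returns (462, 8)
H1 returns (462, 8)
H2 returns (462, 8)
= (462, 8)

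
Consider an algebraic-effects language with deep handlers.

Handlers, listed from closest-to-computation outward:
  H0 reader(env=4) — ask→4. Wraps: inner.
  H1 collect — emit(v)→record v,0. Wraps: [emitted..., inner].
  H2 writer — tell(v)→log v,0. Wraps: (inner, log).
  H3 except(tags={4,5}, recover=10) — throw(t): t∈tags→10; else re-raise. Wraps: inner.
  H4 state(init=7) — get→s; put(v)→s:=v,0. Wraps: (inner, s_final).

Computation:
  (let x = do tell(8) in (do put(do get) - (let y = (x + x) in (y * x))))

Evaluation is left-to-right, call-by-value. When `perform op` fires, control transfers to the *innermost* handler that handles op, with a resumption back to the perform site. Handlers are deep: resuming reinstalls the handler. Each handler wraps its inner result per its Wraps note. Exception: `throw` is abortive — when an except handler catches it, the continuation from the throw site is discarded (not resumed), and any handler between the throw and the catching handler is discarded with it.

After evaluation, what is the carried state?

Answer: 7

Evaluation trace:
tell(8) @ H2 ⇒ log+=8
get @ H4 ⇒ 7
put(7) @ H4 ⇒ s:=7
H0 returns 0
H1 returns [0]
H2 returns ([0], (8))
H3 returns ([0], (8))
H4 returns (([0], (8)), 7)
= (([0], (8)), 7)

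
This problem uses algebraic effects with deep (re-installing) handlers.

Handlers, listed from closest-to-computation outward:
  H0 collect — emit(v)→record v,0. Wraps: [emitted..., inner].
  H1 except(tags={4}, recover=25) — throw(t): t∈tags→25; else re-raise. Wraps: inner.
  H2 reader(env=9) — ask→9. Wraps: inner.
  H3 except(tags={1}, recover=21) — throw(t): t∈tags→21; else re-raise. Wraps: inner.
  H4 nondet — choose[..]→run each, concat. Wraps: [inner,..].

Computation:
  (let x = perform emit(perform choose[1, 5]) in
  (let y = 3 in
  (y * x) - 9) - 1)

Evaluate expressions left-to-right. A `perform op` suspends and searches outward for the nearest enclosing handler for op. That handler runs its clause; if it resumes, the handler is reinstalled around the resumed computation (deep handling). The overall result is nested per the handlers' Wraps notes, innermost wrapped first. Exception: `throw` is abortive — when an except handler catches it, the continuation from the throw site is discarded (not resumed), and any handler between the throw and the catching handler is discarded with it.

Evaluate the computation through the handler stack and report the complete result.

Answer: [[1, -10], [5, -10]]

Working:
choose[1, 5] @ H4
  branch[0] choose=1:
    emit(1) @ H0 ⇒ out+=1
    H0 returns [1, -10]
    H1 returns [1, -10]
    H2 returns [1, -10]
    H3 returns [1, -10]
    H4 returns [[1, -10]]
  branch[1] choose=5:
    emit(5) @ H0 ⇒ out+=5
    H0 returns [5, -10]
    H1 returns [5, -10]
    H2 returns [5, -10]
    H3 returns [5, -10]
    H4 returns [[5, -10]]
= [[1, -10], [5, -10]]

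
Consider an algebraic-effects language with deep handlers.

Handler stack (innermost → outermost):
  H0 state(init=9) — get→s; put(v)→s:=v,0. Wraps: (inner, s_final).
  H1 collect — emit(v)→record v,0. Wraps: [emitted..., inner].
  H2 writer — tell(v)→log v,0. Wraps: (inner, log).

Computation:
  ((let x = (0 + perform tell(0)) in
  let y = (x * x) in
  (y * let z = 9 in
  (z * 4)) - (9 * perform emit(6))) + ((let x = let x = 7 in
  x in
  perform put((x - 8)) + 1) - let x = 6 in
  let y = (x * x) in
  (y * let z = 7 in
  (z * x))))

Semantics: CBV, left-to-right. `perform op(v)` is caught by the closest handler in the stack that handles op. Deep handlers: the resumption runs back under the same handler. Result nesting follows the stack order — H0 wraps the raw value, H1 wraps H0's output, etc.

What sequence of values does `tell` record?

Answer: (0)

Working:
tell(0) @ H2 ⇒ log+=0
emit(6) @ H1 ⇒ out+=6
put(-1) @ H0 ⇒ s:=-1
H0 returns (-1511, -1)
H1 returns [6, (-1511, -1)]
H2 returns ([6, (-1511, -1)], (0))
= ([6, (-1511, -1)], (0))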